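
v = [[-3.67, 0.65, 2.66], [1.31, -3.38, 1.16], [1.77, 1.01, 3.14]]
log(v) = [[1.46+2.88j, (-0.06-0.16j), (-0.01-1.02j)],  [-0.23-0.16j, (1.28+3.04j), (0.11-0.62j)],  [0.02-0.72j, (0.03-0.44j), 1.38+0.36j]]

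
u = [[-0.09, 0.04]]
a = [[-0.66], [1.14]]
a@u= [[0.06,-0.03],[-0.10,0.05]]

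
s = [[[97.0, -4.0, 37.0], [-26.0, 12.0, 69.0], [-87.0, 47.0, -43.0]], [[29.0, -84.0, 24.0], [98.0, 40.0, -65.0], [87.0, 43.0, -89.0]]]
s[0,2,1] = 47.0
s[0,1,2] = 69.0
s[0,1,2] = 69.0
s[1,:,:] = [[29.0, -84.0, 24.0], [98.0, 40.0, -65.0], [87.0, 43.0, -89.0]]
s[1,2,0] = 87.0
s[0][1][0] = -26.0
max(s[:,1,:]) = 98.0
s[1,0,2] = 24.0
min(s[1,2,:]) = -89.0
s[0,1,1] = 12.0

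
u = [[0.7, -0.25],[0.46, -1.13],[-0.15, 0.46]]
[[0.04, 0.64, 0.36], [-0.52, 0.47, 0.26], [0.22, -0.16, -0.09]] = u @ [[0.26, 0.90, 0.5], [0.57, -0.05, -0.03]]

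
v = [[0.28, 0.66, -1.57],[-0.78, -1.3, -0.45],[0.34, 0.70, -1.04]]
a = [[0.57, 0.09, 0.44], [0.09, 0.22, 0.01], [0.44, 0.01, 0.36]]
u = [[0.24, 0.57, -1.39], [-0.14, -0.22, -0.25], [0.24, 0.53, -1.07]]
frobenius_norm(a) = 0.95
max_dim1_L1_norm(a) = 1.1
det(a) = 0.00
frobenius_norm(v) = 2.68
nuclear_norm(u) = 2.30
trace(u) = -1.05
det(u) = -0.00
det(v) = -0.01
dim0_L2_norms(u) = [0.37, 0.81, 1.77]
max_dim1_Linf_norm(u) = 1.39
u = a @ v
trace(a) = 1.15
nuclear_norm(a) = 1.15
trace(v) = -2.06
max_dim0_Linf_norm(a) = 0.57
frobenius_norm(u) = 1.98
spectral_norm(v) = 2.20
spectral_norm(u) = 1.95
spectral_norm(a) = 0.93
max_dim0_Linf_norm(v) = 1.57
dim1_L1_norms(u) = [2.2, 0.61, 1.84]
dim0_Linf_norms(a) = [0.57, 0.22, 0.44]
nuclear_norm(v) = 3.73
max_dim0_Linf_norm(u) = 1.39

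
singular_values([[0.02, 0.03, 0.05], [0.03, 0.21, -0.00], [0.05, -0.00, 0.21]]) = [0.23, 0.21, 0.0]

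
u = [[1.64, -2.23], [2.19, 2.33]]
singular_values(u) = [3.32, 2.62]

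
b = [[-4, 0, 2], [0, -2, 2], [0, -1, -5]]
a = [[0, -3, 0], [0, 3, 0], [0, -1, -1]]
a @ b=[[0, 6, -6], [0, -6, 6], [0, 3, 3]]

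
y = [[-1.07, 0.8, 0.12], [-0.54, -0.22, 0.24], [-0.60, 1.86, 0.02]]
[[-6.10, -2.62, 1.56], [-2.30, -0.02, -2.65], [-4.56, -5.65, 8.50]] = y@ [[5.33,-0.24,2.53], [-0.75,-3.08,5.39], [1.71,-3.43,-0.41]]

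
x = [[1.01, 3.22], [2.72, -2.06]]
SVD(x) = [[-0.70, 0.72], [0.72, 0.70]] @ diag([3.924705919988627, 2.761735585027326]) @ [[0.32,  -0.95], [0.95,  0.32]]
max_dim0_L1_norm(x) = 5.28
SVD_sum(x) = [[-0.87, 2.59], [0.9, -2.67]] + [[1.88, 0.63], [1.82, 0.61]]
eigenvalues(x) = [2.81, -3.86]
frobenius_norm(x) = 4.80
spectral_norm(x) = 3.92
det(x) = -10.84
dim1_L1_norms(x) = [4.23, 4.78]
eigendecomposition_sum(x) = [[2.05, 1.36], [1.15, 0.76]] + [[-1.04,  1.86],[1.57,  -2.82]]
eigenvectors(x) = [[0.87, -0.55], [0.49, 0.83]]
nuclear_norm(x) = 6.69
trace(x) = -1.05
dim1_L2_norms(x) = [3.37, 3.41]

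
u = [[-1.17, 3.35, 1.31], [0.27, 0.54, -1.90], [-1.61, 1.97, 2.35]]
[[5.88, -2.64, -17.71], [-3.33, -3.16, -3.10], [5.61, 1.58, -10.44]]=u @ [[1.81, -1.87, 0.35], [1.44, -1.79, -5.24], [2.42, 0.89, 0.19]]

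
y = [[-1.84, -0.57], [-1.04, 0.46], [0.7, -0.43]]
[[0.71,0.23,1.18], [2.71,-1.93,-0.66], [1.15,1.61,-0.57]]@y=[[-0.72, -0.81],[-3.44, -2.15],[-4.19, 0.33]]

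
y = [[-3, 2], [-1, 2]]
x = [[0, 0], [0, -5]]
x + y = [[-3, 2], [-1, -3]]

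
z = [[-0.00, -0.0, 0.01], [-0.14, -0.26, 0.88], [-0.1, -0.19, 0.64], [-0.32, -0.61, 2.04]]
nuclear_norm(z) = 2.45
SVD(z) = [[-0.00,-0.68,-0.66],[-0.38,-0.62,0.68],[-0.28,-0.21,-0.24],[-0.88,0.34,-0.22]] @ diag([2.439974873088442, 0.004087430093857953, 0.002431380733213303]) @ [[0.15, 0.28, -0.95],[0.06, -0.96, -0.28],[-0.99, -0.02, -0.16]]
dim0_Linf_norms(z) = [0.32, 0.61, 2.04]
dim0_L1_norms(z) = [0.56, 1.06, 3.57]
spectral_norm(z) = 2.44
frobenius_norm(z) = 2.44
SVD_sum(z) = [[-0.0, -0.00, 0.01], [-0.14, -0.26, 0.88], [-0.10, -0.19, 0.64], [-0.32, -0.61, 2.04]] + [[-0.0, 0.0, 0.00], [-0.0, 0.00, 0.0], [-0.00, 0.00, 0.0], [0.0, -0.00, -0.0]] + [[0.0, 0.0, 0.00], [-0.00, -0.0, -0.0], [0.0, 0.00, 0.0], [0.00, 0.0, 0.00]]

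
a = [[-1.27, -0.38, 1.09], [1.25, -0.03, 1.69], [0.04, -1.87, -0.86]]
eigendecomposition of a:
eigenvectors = [[(-0.87+0j), 0.15+0.32j, 0.15-0.32j],[(0.19+0j), (0.7+0j), (0.7-0j)],[0.45+0.00j, -0.19+0.59j, -0.19-0.59j]]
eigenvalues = [(-1.75+0j), (-0.21+2j), (-0.21-2j)]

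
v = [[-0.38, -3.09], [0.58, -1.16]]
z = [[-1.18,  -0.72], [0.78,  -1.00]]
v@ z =[[-1.96,3.36], [-1.59,0.74]]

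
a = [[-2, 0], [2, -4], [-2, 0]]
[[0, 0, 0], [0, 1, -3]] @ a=[[0, 0], [8, -4]]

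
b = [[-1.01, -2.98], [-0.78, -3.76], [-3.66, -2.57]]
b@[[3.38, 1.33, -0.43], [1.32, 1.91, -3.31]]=[[-7.35,-7.04,10.3], [-7.60,-8.22,12.78], [-15.76,-9.78,10.08]]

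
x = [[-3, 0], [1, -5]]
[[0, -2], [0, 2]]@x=[[-2, 10], [2, -10]]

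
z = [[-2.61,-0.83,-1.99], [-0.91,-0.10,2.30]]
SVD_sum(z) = [[-2.04, -0.71, -2.49], [0.71, 0.25, 0.87]] + [[-0.57, -0.12, 0.50],[-1.62, -0.35, 1.43]]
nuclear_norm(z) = 5.81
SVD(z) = [[-0.94, 0.33],[0.33, 0.94]] @ diag([3.4929173081685114, 2.321363538590378]) @ [[0.62,0.21,0.75], [-0.74,-0.16,0.65]]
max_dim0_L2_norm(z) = 3.04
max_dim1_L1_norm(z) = 5.43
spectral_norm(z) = 3.49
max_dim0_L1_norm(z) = 4.29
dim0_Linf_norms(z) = [2.61, 0.83, 2.3]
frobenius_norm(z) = 4.19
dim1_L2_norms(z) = [3.39, 2.48]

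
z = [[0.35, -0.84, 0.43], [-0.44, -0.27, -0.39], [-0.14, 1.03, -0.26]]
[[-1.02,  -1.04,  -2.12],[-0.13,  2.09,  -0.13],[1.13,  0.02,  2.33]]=z@[[-2.26, -3.32, 0.89],  [1.29, -0.71, 1.88],  [1.99, -1.11, -1.98]]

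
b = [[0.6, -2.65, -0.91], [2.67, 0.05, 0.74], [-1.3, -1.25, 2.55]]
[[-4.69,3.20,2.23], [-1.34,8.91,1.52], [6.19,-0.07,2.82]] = b@[[-1.13,  3.05,  0.37], [0.75,  -0.89,  -1.03], [2.22,  1.09,  0.79]]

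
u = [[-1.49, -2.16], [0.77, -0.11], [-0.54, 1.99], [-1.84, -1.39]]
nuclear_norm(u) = 5.55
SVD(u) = [[-0.71, 0.04], [0.09, -0.38], [0.37, 0.82], [-0.59, 0.42]] @ diag([3.6847411403994332, 1.8662215110344988]) @ [[0.55, 0.84], [-0.84, 0.55]]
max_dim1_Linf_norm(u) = 2.16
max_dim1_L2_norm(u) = 2.62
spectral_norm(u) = 3.68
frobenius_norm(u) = 4.13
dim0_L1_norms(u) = [4.64, 5.65]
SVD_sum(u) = [[-1.43,  -2.2], [0.18,  0.27], [0.75,  1.15], [-1.18,  -1.82]] + [[-0.06, 0.04], [0.59, -0.38], [-1.29, 0.84], [-0.66, 0.43]]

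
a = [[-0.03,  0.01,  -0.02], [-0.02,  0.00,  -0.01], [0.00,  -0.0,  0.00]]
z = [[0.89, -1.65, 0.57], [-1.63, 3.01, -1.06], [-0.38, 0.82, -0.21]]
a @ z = [[-0.04,0.06,-0.02],[-0.01,0.02,-0.01],[0.0,0.0,0.0]]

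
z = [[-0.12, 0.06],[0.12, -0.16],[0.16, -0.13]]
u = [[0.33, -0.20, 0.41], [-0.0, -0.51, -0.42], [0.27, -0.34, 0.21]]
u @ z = [[0.0, -0.0], [-0.13, 0.14], [-0.04, 0.04]]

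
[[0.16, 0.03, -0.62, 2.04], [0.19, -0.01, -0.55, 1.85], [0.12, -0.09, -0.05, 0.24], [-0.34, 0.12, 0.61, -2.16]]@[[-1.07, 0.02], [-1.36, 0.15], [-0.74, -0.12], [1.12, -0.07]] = [[2.53, -0.06], [2.29, -0.06], [0.30, -0.02], [-2.67, 0.09]]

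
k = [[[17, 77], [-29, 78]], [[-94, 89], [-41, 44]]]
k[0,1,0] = -29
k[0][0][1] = 77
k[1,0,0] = -94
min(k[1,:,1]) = 44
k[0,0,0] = 17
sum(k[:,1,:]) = 52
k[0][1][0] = -29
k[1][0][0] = -94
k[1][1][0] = -41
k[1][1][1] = 44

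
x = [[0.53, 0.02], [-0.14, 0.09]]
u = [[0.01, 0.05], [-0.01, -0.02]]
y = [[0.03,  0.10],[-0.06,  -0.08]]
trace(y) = -0.05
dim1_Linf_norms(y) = [0.1, 0.08]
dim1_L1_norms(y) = [0.13, 0.14]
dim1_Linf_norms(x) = [0.53, 0.14]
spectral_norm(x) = 0.55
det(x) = 0.05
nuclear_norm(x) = 0.64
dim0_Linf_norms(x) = [0.53, 0.09]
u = x @ y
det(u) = 0.00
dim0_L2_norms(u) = [0.01, 0.05]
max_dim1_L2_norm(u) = 0.05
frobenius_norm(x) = 0.56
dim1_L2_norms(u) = [0.05, 0.02]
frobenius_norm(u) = 0.06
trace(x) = 0.62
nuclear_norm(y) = 0.17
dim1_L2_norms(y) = [0.1, 0.1]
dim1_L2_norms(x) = [0.53, 0.17]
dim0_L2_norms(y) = [0.07, 0.13]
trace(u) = -0.01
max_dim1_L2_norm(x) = 0.53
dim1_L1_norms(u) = [0.06, 0.03]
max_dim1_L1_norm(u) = 0.06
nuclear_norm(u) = 0.06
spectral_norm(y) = 0.14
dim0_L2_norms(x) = [0.55, 0.09]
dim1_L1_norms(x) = [0.55, 0.23]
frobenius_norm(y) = 0.14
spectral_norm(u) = 0.06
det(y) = 0.00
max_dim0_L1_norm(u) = 0.07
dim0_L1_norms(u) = [0.02, 0.07]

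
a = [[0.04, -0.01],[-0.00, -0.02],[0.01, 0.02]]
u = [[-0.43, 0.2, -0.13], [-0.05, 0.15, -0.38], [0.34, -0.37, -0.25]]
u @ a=[[-0.02, -0.0], [-0.01, -0.01], [0.01, -0.00]]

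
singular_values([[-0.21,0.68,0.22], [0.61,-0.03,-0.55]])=[0.94, 0.58]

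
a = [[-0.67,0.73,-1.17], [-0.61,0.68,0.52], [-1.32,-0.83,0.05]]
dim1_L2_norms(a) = [1.53, 1.05, 1.56]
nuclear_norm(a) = 4.12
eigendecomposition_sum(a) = [[-0.99+0.00j, 0.05+0.00j, -0.72-0.00j], [-0.08+0.00j, 0j, (-0.06-0j)], [-0.83+0.00j, (0.05+0j), -0.61-0.00j]] + [[(0.16+0.17j), 0.34-0.28j, (-0.22-0.17j)], [(-0.27+0.2j), (0.34+0.53j), 0.29-0.29j], [(-0.24-0.22j), -0.44+0.42j, (0.33+0.22j)]] + [[(0.16-0.17j), 0.34+0.28j, -0.22+0.17j], [-0.27-0.20j, (0.34-0.53j), (0.29+0.29j)], [-0.24+0.22j, -0.44-0.42j, (0.33-0.22j)]]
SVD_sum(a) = [[-0.98, 0.01, -0.37], [-0.37, 0.01, -0.14], [-1.13, 0.02, -0.43]] + [[0.26, 0.84, -0.66], [0.01, 0.05, -0.04], [-0.24, -0.75, 0.59]] + [[0.05,  -0.12,  -0.14],[-0.26,  0.63,  0.7],[0.04,  -0.10,  -0.11]]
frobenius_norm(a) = 2.43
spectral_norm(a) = 1.65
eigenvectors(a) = [[(0.76+0j), -0.05-0.44j, (-0.05+0.44j)], [(0.06+0j), (0.64+0j), 0.64-0.00j], [(0.64+0j), 0.12+0.61j, 0.12-0.61j]]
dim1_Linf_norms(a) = [1.17, 0.68, 1.32]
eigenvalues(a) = [(-1.6+0j), (0.83+0.92j), (0.83-0.92j)]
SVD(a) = [[-0.64, 0.75, 0.19], [-0.24, 0.04, -0.97], [-0.73, -0.67, 0.15]] @ diag([1.6472379472021201, 1.4733472479351428, 1.0026240732693816]) @ [[0.93, -0.01, 0.36], [0.24, 0.76, -0.6], [0.26, -0.65, -0.72]]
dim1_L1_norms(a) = [2.57, 1.81, 2.2]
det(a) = -2.43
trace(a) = 0.06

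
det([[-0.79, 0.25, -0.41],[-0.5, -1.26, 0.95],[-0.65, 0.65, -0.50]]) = 0.242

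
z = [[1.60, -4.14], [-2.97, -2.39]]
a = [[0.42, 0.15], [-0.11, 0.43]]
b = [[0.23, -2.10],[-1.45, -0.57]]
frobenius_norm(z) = 5.85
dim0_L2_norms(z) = [3.37, 4.78]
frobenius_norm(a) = 0.63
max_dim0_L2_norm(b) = 2.18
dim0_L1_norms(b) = [1.68, 2.67]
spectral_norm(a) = 0.47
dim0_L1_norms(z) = [4.57, 6.53]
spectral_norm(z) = 4.78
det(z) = -16.12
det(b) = -3.18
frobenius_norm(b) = 2.62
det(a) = 0.20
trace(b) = -0.34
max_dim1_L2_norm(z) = 4.44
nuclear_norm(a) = 0.89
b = a @ z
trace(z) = -0.79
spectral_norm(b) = 2.19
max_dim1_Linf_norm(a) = 0.43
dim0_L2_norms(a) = [0.43, 0.46]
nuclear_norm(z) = 8.15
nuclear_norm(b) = 3.64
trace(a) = 0.85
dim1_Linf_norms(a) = [0.42, 0.43]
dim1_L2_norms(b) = [2.11, 1.56]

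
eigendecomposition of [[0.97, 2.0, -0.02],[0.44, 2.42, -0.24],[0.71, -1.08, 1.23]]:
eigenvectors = [[0.63,-0.33,-0.71], [-0.22,-0.08,-0.69], [-0.74,-0.94,0.14]]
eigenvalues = [0.31, 1.39, 2.92]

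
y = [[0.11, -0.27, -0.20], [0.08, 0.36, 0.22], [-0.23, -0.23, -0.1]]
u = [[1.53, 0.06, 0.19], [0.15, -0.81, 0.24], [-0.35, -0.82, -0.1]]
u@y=[[0.13, -0.44, -0.31], [-0.10, -0.39, -0.23], [-0.08, -0.18, -0.1]]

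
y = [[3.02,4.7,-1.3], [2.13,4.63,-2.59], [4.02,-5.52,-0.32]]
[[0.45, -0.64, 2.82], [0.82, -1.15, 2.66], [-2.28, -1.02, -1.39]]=y@[[-0.26, -0.12, 0.24], [0.23, 0.07, 0.43], [-0.12, 0.47, -0.06]]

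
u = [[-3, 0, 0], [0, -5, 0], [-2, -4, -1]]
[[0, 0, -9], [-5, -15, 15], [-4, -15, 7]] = u @ [[0, 0, 3], [1, 3, -3], [0, 3, -1]]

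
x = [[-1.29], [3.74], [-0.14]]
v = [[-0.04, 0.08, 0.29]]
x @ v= [[0.05, -0.10, -0.37], [-0.15, 0.3, 1.08], [0.01, -0.01, -0.04]]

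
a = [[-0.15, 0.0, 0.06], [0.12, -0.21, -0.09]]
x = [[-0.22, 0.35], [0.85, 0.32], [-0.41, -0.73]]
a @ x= [[0.01, -0.10],[-0.17, 0.04]]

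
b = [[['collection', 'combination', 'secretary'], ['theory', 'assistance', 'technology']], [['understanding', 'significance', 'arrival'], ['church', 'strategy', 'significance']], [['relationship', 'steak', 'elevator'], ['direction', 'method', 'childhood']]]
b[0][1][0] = 'theory'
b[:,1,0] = ['theory', 'church', 'direction']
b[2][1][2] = 'childhood'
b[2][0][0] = 'relationship'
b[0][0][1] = 'combination'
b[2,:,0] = ['relationship', 'direction']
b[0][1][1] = 'assistance'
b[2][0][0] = 'relationship'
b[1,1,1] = 'strategy'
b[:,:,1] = [['combination', 'assistance'], ['significance', 'strategy'], ['steak', 'method']]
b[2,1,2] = 'childhood'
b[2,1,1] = 'method'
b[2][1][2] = 'childhood'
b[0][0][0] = 'collection'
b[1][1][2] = 'significance'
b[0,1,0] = 'theory'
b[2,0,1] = 'steak'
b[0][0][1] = 'combination'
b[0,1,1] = 'assistance'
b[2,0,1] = 'steak'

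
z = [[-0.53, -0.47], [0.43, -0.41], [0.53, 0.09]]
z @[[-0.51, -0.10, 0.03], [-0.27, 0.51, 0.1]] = [[0.4,  -0.19,  -0.06], [-0.11,  -0.25,  -0.03], [-0.29,  -0.01,  0.02]]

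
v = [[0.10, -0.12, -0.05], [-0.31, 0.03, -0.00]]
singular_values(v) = [0.33, 0.11]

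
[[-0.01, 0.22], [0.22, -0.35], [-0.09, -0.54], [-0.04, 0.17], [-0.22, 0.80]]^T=[[-0.01, 0.22, -0.09, -0.04, -0.22], [0.22, -0.35, -0.54, 0.17, 0.8]]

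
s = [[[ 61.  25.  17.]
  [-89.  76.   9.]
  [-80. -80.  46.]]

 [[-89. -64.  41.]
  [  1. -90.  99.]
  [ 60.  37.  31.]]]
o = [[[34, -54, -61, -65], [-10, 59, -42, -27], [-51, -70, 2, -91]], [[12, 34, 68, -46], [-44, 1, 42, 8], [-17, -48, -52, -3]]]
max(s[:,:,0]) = 61.0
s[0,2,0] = -80.0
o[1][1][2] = 42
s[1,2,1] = 37.0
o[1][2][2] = -52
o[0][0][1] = -54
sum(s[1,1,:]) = 10.0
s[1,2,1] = 37.0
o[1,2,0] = -17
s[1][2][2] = 31.0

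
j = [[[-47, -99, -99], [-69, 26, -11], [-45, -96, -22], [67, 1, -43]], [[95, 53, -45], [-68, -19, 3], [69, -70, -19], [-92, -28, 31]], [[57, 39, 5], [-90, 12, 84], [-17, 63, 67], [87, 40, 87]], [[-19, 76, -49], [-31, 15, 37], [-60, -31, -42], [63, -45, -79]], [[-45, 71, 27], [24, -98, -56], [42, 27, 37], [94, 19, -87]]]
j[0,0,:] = [-47, -99, -99]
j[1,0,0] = 95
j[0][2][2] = -22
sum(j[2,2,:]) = 113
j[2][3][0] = 87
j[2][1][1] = 12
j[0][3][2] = -43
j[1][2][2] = -19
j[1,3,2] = 31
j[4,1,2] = -56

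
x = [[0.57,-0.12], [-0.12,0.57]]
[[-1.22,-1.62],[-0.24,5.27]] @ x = [[-0.5,  -0.78], [-0.77,  3.03]]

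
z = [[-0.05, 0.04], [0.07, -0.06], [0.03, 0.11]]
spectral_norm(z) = 0.13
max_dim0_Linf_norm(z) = 0.11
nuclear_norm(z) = 0.22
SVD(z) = [[0.39, 0.42],[-0.57, -0.58],[0.72, -0.69]] @ diag([0.13473493802918998, 0.08629308474188607]) @ [[-0.28, 0.96],[-0.96, -0.28]]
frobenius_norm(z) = 0.16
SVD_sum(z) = [[-0.01, 0.05],[0.02, -0.07],[-0.03, 0.09]] + [[-0.04, -0.01], [0.05, 0.01], [0.06, 0.02]]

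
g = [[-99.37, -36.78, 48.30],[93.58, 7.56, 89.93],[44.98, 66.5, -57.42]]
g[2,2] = -57.42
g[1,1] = 7.56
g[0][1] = -36.78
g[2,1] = 66.5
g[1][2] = 89.93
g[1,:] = [93.58, 7.56, 89.93]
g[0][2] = 48.3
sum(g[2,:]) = 54.05999999999999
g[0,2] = 48.3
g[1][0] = 93.58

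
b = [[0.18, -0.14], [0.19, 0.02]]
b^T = [[0.18, 0.19], [-0.14, 0.02]]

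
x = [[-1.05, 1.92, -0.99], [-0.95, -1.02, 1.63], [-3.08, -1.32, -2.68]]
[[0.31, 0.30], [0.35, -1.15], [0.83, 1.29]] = x @ [[-0.31, 0.18],[0.01, -0.08],[0.04, -0.65]]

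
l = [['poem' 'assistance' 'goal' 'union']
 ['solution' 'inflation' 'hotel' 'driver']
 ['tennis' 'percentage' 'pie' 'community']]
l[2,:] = ['tennis', 'percentage', 'pie', 'community']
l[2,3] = 'community'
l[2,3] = 'community'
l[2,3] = 'community'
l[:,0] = ['poem', 'solution', 'tennis']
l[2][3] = 'community'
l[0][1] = 'assistance'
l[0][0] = 'poem'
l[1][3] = 'driver'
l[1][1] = 'inflation'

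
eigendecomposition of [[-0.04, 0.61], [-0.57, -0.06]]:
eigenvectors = [[(0.72+0j), (0.72-0j)], [(-0.01+0.69j), (-0.01-0.69j)]]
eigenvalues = [(-0.05+0.59j), (-0.05-0.59j)]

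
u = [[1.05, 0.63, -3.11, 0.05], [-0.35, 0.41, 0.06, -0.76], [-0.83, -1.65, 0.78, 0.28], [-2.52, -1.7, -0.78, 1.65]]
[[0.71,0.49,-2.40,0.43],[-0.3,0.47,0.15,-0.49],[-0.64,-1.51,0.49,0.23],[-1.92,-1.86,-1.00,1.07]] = u @ [[0.77,0.03,0.04,0.06], [0.03,0.89,0.03,-0.15], [0.04,0.03,0.79,-0.14], [0.06,-0.15,-0.14,0.52]]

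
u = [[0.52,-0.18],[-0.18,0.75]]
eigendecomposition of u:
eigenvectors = [[-0.88, 0.48], [-0.48, -0.88]]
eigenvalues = [0.42, 0.85]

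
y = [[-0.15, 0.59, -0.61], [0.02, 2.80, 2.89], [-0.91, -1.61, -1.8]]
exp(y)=[[0.61, 2.45, 1.40],[-1.81, 5.66, 5.18],[0.25, -3.27, -2.21]]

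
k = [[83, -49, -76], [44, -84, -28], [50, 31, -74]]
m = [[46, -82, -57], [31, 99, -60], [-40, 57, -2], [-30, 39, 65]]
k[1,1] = -84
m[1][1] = 99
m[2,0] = -40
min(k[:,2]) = -76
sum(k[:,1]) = -102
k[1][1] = -84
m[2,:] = [-40, 57, -2]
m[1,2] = -60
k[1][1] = -84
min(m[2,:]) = -40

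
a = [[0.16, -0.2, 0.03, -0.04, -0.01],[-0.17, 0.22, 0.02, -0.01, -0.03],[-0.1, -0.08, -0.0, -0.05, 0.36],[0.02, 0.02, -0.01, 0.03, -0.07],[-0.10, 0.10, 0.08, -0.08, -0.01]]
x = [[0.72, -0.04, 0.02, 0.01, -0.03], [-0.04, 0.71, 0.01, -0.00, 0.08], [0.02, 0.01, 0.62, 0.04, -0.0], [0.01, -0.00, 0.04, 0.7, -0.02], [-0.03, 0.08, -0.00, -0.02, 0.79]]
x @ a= [[0.12, -0.16, 0.02, -0.03, 0.0], [-0.14, 0.17, 0.02, -0.01, -0.02], [-0.06, -0.05, 0.0, -0.03, 0.22], [0.01, 0.01, -0.01, 0.02, -0.03], [-0.10, 0.1, 0.06, -0.06, -0.01]]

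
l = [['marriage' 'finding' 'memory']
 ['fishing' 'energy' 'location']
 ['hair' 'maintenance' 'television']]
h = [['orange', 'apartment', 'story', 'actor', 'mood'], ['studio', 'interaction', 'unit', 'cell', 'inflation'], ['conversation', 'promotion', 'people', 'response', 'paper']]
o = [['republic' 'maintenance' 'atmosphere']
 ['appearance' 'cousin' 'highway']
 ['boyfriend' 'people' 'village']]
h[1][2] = 'unit'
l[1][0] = 'fishing'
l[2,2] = 'television'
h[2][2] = 'people'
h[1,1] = 'interaction'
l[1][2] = 'location'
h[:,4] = ['mood', 'inflation', 'paper']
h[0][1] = 'apartment'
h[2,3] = 'response'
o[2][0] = 'boyfriend'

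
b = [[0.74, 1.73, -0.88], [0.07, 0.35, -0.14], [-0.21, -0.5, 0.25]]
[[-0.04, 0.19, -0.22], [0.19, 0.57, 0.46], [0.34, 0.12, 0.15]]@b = [[0.03, 0.11, -0.05], [0.08, 0.3, -0.13], [0.23, 0.56, -0.28]]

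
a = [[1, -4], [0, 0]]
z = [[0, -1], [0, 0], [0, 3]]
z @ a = [[0, 0], [0, 0], [0, 0]]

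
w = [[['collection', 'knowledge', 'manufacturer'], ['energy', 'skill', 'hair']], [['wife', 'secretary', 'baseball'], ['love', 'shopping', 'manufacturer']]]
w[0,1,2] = 'hair'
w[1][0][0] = 'wife'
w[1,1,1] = 'shopping'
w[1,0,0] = 'wife'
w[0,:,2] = ['manufacturer', 'hair']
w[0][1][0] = 'energy'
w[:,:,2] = [['manufacturer', 'hair'], ['baseball', 'manufacturer']]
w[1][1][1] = 'shopping'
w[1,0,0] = 'wife'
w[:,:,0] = [['collection', 'energy'], ['wife', 'love']]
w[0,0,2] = 'manufacturer'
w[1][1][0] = 'love'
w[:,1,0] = ['energy', 'love']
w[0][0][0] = 'collection'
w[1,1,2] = 'manufacturer'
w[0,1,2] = 'hair'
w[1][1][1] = 'shopping'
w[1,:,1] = ['secretary', 'shopping']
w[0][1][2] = 'hair'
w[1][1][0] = 'love'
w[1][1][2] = 'manufacturer'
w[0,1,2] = 'hair'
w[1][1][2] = 'manufacturer'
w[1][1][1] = 'shopping'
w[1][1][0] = 'love'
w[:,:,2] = [['manufacturer', 'hair'], ['baseball', 'manufacturer']]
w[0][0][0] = 'collection'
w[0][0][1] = 'knowledge'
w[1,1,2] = 'manufacturer'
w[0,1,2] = 'hair'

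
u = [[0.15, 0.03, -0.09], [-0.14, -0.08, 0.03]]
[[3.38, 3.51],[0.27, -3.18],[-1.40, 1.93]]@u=[[0.02, -0.18, -0.2],[0.49, 0.26, -0.12],[-0.48, -0.20, 0.18]]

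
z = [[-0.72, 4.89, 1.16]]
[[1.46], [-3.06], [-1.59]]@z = [[-1.05, 7.14, 1.69],[2.2, -14.96, -3.55],[1.14, -7.78, -1.84]]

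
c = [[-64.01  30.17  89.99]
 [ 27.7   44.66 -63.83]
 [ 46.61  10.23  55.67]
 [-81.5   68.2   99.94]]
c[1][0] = 27.7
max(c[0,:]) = 89.99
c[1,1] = 44.66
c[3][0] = -81.5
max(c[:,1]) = 68.2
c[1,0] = 27.7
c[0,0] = -64.01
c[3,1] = 68.2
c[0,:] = [-64.01, 30.17, 89.99]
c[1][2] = -63.83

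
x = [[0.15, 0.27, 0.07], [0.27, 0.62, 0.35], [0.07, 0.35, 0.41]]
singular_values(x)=[0.96, 0.22, 0.0]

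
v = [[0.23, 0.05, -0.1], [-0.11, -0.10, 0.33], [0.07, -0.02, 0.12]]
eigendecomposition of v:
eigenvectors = [[0.12, -0.58, 0.1], [-0.97, -0.53, 0.83], [-0.20, -0.62, 0.54]]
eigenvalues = [-0.02, 0.17, 0.1]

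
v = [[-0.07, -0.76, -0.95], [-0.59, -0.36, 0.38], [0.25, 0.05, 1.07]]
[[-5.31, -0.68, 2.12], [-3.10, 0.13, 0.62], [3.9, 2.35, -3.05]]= v @ [[4.62,1.91,-2.66],[3.56,-1.56,0.26],[2.40,1.82,-2.24]]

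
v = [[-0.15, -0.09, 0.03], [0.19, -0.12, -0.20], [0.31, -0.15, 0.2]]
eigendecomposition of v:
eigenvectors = [[(0.07+0.42j), 0.07-0.42j, (0.13+0j)], [0.82+0.00j, 0.82-0.00j, (-0.37+0j)], [(0.34-0.2j), (0.34+0.2j), 0.92+0.00j]]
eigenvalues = [(-0.19+0.15j), (-0.19-0.15j), (0.31+0j)]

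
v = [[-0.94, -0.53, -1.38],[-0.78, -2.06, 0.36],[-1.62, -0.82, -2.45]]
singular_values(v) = [3.62, 2.06, 0.0]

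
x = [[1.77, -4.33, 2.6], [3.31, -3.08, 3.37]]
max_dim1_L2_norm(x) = 5.64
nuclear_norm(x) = 9.12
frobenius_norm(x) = 7.77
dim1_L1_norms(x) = [8.7, 9.76]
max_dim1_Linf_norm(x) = 4.33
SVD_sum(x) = [[2.49,  -3.58,  2.91], [2.63,  -3.79,  3.08]] + [[-0.72,-0.75,-0.31], [0.68,0.71,0.29]]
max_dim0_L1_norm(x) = 7.41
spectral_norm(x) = 7.63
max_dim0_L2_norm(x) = 5.31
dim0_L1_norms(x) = [5.08, 7.41, 5.97]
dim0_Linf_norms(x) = [3.31, 4.33, 3.37]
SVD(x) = [[-0.69,-0.73],  [-0.73,0.69]] @ diag([7.630350168837335, 1.489616158922844]) @ [[-0.47, 0.68, -0.56], [0.66, 0.69, 0.29]]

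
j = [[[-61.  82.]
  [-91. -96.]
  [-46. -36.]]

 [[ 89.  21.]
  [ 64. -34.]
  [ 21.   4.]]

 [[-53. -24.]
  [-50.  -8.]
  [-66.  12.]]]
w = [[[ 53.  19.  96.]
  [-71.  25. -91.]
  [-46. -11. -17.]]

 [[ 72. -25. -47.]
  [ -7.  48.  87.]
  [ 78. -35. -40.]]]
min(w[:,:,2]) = -91.0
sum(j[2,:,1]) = -20.0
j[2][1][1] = -8.0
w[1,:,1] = [-25.0, 48.0, -35.0]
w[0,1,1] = 25.0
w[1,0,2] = -47.0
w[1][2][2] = -40.0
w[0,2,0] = -46.0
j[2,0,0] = -53.0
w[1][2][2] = -40.0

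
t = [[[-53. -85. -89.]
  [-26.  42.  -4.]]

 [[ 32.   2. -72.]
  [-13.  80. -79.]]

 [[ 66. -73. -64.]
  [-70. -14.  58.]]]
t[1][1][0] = -13.0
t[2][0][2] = -64.0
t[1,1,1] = 80.0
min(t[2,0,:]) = -73.0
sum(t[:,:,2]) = -250.0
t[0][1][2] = -4.0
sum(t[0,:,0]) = -79.0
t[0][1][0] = -26.0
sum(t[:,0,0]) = 45.0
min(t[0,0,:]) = -89.0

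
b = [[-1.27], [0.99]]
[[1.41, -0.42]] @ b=[[-2.21]]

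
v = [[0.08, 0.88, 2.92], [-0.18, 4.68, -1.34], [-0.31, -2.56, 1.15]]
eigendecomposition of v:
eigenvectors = [[0.94+0.00j, 0.94-0.00j, 0.13+0.00j],[(0.03+0.1j), (0.03-0.1j), -0.86+0.00j],[0.04+0.31j, 0.04-0.31j, 0.50+0.00j]]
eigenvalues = [(0.21+1.05j), (0.21-1.05j), (5.48+0j)]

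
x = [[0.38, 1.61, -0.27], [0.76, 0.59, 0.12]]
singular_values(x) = [1.84, 0.59]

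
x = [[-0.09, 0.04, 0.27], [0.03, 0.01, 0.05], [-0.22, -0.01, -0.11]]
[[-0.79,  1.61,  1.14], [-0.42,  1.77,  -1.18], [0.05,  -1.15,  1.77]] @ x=[[-0.13, -0.03, -0.26], [0.35, 0.01, 0.1], [-0.43, -0.03, -0.24]]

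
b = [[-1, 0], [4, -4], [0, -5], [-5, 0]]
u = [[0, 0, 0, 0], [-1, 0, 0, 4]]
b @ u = [[0, 0, 0, 0], [4, 0, 0, -16], [5, 0, 0, -20], [0, 0, 0, 0]]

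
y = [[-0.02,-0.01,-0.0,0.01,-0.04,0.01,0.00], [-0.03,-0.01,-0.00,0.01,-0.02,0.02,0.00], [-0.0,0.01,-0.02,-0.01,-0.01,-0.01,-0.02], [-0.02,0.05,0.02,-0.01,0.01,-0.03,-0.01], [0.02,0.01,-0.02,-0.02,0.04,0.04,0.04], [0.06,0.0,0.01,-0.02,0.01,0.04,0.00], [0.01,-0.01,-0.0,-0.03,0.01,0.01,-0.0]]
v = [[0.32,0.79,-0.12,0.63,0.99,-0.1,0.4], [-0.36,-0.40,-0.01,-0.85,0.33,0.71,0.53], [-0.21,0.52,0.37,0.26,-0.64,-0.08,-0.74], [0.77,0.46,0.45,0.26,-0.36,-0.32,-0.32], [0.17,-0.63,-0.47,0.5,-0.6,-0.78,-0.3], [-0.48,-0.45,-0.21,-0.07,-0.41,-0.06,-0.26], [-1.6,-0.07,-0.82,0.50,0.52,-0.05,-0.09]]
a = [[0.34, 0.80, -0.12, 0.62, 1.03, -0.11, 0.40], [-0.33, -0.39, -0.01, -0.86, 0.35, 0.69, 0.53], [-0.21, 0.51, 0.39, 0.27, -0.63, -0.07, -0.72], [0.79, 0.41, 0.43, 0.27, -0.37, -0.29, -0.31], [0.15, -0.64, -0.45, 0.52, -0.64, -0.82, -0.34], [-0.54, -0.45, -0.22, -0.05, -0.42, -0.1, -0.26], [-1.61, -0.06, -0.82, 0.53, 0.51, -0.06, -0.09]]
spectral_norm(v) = 2.29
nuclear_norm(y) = 0.34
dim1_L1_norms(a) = [3.42, 3.16, 2.8, 2.87, 3.56, 2.04, 3.68]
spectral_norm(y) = 0.11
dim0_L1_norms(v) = [3.91, 3.32, 2.45, 3.07, 3.85, 2.1, 2.64]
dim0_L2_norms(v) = [1.92, 1.37, 1.14, 1.33, 1.56, 1.11, 1.12]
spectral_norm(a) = 2.28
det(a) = 0.00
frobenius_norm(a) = 3.72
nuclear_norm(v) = 7.28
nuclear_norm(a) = 7.27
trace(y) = 0.02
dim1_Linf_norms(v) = [0.99, 0.85, 0.74, 0.77, 0.78, 0.48, 1.6]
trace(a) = -0.22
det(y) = 0.00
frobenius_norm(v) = 3.68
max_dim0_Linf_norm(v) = 1.6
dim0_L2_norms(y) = [0.08, 0.05, 0.04, 0.05, 0.06, 0.07, 0.05]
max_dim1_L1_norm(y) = 0.19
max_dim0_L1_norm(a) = 3.97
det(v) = -0.00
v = y + a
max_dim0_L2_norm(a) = 1.95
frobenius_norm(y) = 0.15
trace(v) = -0.20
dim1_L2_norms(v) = [1.51, 1.38, 1.22, 1.19, 1.4, 0.85, 1.94]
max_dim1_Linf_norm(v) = 1.6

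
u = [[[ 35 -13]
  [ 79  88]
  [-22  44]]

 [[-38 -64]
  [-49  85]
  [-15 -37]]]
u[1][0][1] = -64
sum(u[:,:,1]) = 103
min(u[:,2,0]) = -22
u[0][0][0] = 35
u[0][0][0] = 35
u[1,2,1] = -37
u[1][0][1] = -64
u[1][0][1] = -64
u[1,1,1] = 85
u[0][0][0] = 35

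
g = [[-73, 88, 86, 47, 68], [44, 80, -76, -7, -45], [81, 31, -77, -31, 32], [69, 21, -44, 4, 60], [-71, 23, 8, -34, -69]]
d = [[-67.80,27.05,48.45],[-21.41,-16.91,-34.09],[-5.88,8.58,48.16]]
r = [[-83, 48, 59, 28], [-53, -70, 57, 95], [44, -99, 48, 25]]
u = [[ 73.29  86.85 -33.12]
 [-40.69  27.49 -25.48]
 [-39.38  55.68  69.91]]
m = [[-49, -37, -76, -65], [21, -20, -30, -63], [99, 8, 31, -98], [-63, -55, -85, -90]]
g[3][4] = 60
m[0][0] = -49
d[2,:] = [-5.88, 8.58, 48.16]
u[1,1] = 27.49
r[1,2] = 57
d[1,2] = -34.09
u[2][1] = 55.68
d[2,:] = [-5.88, 8.58, 48.16]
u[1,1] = 27.49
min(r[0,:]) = -83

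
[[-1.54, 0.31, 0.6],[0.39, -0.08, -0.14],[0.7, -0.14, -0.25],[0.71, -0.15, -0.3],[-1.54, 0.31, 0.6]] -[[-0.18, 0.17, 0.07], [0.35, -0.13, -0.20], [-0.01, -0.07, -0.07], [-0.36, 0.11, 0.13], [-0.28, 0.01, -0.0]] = [[-1.36, 0.14, 0.53], [0.04, 0.05, 0.06], [0.71, -0.07, -0.18], [1.07, -0.26, -0.43], [-1.26, 0.3, 0.6]]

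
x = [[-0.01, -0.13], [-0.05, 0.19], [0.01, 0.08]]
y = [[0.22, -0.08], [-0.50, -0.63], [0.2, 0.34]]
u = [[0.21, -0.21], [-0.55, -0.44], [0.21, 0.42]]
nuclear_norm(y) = 1.13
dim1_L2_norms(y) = [0.23, 0.8, 0.39]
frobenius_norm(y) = 0.93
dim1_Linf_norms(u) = [0.21, 0.55, 0.42]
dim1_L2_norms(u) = [0.3, 0.7, 0.47]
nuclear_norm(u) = 1.17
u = x + y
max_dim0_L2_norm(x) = 0.24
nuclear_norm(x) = 0.29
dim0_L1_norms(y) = [0.92, 1.05]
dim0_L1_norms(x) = [0.07, 0.4]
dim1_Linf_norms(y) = [0.22, 0.63, 0.34]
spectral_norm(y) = 0.90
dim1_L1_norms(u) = [0.42, 0.99, 0.63]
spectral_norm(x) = 0.25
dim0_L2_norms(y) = [0.58, 0.72]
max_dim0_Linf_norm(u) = 0.55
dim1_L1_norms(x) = [0.14, 0.24, 0.09]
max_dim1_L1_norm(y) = 1.13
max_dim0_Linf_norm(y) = 0.63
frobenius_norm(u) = 0.90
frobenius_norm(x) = 0.25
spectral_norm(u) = 0.83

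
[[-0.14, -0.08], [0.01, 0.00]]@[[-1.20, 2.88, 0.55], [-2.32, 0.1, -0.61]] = [[0.35, -0.41, -0.03],[-0.01, 0.03, 0.01]]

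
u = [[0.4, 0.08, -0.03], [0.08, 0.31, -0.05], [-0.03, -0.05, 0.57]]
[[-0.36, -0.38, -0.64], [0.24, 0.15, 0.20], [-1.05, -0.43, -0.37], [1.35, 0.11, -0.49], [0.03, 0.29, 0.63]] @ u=[[-0.16,-0.11,-0.34], [0.1,0.06,0.1], [-0.44,-0.20,-0.16], [0.56,0.17,-0.33], [0.02,0.06,0.34]]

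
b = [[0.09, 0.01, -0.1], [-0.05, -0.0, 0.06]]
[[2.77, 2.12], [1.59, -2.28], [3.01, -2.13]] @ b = [[0.14,0.03,-0.15],[0.26,0.02,-0.3],[0.38,0.03,-0.43]]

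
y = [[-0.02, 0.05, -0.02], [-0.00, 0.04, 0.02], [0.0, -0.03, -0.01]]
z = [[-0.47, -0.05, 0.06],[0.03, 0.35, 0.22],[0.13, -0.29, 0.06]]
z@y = [[0.01, -0.03, 0.01], [-0.00, 0.01, 0.0], [-0.00, -0.01, -0.01]]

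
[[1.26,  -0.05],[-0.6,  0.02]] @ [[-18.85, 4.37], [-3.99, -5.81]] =[[-23.55, 5.8], [11.23, -2.74]]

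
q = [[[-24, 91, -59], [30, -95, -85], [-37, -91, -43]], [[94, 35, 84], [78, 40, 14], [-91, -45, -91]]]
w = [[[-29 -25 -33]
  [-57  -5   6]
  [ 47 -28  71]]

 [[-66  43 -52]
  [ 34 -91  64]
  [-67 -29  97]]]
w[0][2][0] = 47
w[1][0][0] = -66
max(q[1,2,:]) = -45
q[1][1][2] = 14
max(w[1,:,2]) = 97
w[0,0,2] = -33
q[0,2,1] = -91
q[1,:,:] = [[94, 35, 84], [78, 40, 14], [-91, -45, -91]]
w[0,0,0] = -29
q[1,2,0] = -91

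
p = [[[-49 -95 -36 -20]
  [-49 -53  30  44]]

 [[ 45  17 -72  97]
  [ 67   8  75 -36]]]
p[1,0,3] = 97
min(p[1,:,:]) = -72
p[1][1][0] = 67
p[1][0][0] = 45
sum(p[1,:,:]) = 201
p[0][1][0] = -49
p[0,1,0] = -49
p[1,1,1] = 8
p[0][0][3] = -20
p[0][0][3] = -20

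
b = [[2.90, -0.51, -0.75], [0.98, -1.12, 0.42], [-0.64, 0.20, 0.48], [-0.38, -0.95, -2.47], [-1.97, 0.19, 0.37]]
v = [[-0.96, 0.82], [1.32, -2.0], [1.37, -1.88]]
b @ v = [[-4.48, 4.81], [-1.84, 2.25], [1.54, -1.83], [-4.27, 6.23], [2.65, -2.69]]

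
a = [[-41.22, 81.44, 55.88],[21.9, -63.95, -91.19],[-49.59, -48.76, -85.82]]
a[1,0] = 21.9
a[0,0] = -41.22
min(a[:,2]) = -91.19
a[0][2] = 55.88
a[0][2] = 55.88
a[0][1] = 81.44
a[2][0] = -49.59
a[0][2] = 55.88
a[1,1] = -63.95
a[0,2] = 55.88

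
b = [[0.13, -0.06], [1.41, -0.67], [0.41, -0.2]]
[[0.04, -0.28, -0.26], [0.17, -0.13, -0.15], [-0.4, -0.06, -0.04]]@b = [[-0.50, 0.24], [-0.22, 0.11], [-0.15, 0.07]]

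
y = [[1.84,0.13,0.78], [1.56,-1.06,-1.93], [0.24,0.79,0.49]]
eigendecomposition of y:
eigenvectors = [[0.92+0.00j, (0.01-0.13j), 0.01+0.13j],[(0.28+0j), (-0.87+0j), (-0.87-0j)],[0.27+0.00j, (0.29+0.38j), (0.29-0.38j)]]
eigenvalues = [(2.11+0j), (-0.42+1.08j), (-0.42-1.08j)]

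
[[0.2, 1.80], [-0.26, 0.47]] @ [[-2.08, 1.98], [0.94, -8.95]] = [[1.28, -15.71], [0.98, -4.72]]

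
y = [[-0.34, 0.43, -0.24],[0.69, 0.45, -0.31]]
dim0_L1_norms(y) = [1.03, 0.88, 0.55]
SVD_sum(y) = [[0.05, 0.04, -0.03], [0.66, 0.48, -0.33]] + [[-0.39, 0.39, -0.21], [0.03, -0.03, 0.02]]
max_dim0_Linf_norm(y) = 0.69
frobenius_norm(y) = 1.06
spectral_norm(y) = 0.88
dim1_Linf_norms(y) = [0.43, 0.69]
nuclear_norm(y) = 1.48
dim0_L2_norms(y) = [0.77, 0.62, 0.39]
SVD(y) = [[0.08,1.00], [1.00,-0.08]] @ diag([0.8816716901018323, 0.5962004955323155]) @ [[0.75, 0.55, -0.37], [-0.66, 0.66, -0.36]]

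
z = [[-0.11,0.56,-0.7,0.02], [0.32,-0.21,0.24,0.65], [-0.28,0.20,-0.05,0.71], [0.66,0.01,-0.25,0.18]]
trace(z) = -0.19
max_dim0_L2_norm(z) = 0.98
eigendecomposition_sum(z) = [[-0.36+0.00j, 0.44-0.00j, -0.43-0.00j, 0.03+0.00j], [0.13-0.00j, -0.15+0.00j, (0.15+0j), -0.01-0.00j], [(-0.29+0j), (0.35-0j), -0.34-0.00j, (0.02+0j)], [(0.16-0j), -0.19+0.00j, (0.19+0j), -0.01-0.00j]] + [[(0.13+0.01j), (0.06-0.02j), -0.14+0.05j, -0.00+0.12j], [0.10-0.34j, (-0.02-0.18j), (0.04+0.4j), (0.33+0.09j)], [(0.01-0.36j), (-0.07-0.18j), (0.14+0.38j), (0.34+0j)], [(0.25-0.1j), 0.10-0.10j, (-0.22+0.21j), 0.10+0.23j]] + [[0.13-0.01j, 0.06+0.02j, (-0.14-0.05j), -0.00-0.12j], [0.10+0.34j, (-0.02+0.18j), 0.04-0.40j, 0.33-0.09j], [(0.01+0.36j), (-0.07+0.18j), (0.14-0.38j), (0.34-0j)], [0.25+0.10j, (0.1+0.1j), -0.22-0.21j, 0.10-0.23j]] + [[-0.00-0.00j,  -0.00-0.00j,  0.00+0.00j,  0j], [(-0.01-0j),  (-0.01-0j),  (0.01+0j),  0.01+0.00j], [-0.01-0.00j,  -0.01-0.00j,  (0.01+0j),  0.01+0.00j], [0.00+0.00j,  0j,  -0.00-0.00j,  -0.00-0.00j]]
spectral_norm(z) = 1.03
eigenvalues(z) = [(-0.87+0j), (0.35+0.44j), (0.35-0.44j), (-0.01+0j)]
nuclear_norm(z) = 2.78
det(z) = 0.00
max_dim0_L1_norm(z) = 1.56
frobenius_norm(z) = 1.61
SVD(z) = [[-0.61,0.66,-0.15,-0.41], [0.72,0.26,-0.06,-0.63], [0.23,0.65,0.55,0.48], [0.21,0.29,-0.82,0.44]] @ diag([1.033378032859901, 0.9647792755963722, 0.7743518673882999, 0.00315848928981168]) @ [[0.36, -0.43, 0.52, 0.64],  [0.02, 0.46, -0.52, 0.72],  [-0.90, 0.04, 0.35, 0.25],  [0.23, 0.77, 0.58, -0.08]]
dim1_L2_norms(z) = [0.9, 0.79, 0.79, 0.73]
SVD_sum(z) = [[-0.23, 0.27, -0.33, -0.41], [0.27, -0.32, 0.39, 0.48], [0.09, -0.1, 0.13, 0.15], [0.08, -0.10, 0.11, 0.14]] + [[0.01, 0.29, -0.33, 0.46], [0.01, 0.12, -0.13, 0.18], [0.01, 0.29, -0.32, 0.45], [0.01, 0.13, -0.14, 0.20]] + [[0.11,-0.0,-0.04,-0.03], [0.04,-0.0,-0.02,-0.01], [-0.38,0.02,0.15,0.11], [0.57,-0.02,-0.22,-0.16]] + [[-0.00, -0.0, -0.00, 0.00], [-0.0, -0.0, -0.0, 0.0], [0.0, 0.00, 0.0, -0.00], [0.00, 0.0, 0.0, -0.00]]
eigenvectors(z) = [[0.72+0.00j, (-0.01+0.22j), (-0.01-0.22j), -0.23+0.00j],[(-0.25+0j), 0.59+0.16j, 0.59-0.16j, -0.77+0.00j],[0.57+0.00j, 0.62+0.00j, (0.62-0j), -0.58+0.00j],[-0.31+0.00j, (0.17+0.42j), 0.17-0.42j, 0.09+0.00j]]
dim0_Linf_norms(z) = [0.66, 0.56, 0.7, 0.71]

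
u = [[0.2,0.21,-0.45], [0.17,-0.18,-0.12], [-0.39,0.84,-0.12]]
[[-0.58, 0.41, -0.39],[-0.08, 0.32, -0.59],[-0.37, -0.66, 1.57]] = u @[[-0.32, 1.41, -0.8], [-0.46, -0.18, 1.68], [0.94, -0.36, 1.29]]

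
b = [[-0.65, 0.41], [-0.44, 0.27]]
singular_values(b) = [0.93, 0.01]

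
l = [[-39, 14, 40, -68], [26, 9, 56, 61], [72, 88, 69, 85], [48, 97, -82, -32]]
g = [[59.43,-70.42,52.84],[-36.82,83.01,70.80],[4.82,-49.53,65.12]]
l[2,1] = 88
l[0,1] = 14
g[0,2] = 52.84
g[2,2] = 65.12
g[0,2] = 52.84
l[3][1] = 97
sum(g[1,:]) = 116.99000000000001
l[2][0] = 72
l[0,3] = -68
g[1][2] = 70.8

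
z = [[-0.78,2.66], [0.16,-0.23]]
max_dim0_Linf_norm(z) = 2.66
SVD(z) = [[-1.0, 0.1], [0.1, 1.00]] @ diag([2.784723236809219, 0.08841094035689522]) @ [[0.28,  -0.96], [0.96,  0.28]]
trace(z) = -1.01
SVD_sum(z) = [[-0.79,2.66], [0.08,-0.26]] + [[0.01, 0.0],[0.08, 0.03]]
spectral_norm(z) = 2.78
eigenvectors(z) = [[-0.99, -0.94], [0.16, -0.35]]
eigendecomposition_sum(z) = [[-0.84, 2.28], [0.14, -0.37]] + [[0.06, 0.38], [0.02, 0.14]]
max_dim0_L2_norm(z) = 2.67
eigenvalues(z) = [-1.21, 0.2]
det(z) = -0.25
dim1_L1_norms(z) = [3.44, 0.39]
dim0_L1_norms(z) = [0.94, 2.89]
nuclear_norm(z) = 2.87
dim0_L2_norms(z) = [0.8, 2.67]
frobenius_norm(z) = 2.79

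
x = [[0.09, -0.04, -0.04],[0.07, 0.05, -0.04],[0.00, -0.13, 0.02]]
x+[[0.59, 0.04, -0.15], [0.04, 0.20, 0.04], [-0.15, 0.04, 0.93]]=[[0.68, 0.0, -0.19], [0.11, 0.25, 0.0], [-0.15, -0.09, 0.95]]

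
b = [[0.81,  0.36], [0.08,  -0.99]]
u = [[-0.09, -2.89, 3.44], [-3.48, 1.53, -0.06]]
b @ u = [[-1.33, -1.79, 2.76], [3.44, -1.75, 0.33]]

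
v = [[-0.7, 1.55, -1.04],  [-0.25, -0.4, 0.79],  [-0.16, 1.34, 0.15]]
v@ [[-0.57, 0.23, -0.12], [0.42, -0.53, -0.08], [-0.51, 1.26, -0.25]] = [[1.58, -2.29, 0.22], [-0.43, 1.15, -0.14], [0.58, -0.56, -0.13]]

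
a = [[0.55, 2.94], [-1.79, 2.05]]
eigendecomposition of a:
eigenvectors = [[(0.79+0j), (0.79-0j)],[(0.2+0.58j), (0.2-0.58j)]]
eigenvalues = [(1.3+2.17j), (1.3-2.17j)]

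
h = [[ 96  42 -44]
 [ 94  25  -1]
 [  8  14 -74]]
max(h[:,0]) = 96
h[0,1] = 42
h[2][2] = -74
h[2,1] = 14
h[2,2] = -74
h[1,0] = 94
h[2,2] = -74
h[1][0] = 94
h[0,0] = 96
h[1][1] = 25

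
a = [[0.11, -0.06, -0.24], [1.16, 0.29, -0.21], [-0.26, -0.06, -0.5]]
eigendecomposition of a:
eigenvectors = [[(0.06-0.17j),0.06+0.17j,0.31+0.00j], [(-0.98+0j),(-0.98-0j),-0.19+0.00j], [(0.07+0.04j),(0.07-0.04j),(0.93+0j)]]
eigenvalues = [(0.24+0.21j), (0.24-0.21j), (-0.57+0j)]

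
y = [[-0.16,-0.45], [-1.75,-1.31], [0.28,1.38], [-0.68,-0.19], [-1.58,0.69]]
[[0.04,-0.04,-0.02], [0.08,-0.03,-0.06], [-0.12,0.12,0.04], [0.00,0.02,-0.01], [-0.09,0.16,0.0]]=y@[[0.02,-0.06,0.01], [-0.09,0.10,0.03]]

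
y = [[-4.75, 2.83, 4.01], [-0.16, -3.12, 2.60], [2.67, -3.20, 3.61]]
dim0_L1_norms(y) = [7.58, 9.15, 10.22]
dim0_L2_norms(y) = [5.45, 5.29, 5.99]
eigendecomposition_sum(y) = [[(0.67-0j), -0.70+0.00j, 2.16-0.00j], [(0.41-0j), (-0.43+0j), (1.33-0j)], [1.17-0.00j, -1.23+0.00j, 3.77-0.00j]] + [[(-2.71-5.26j), 1.77+12.05j, 0.93-1.23j], [(-0.29-2.85j), -1.34+5.74j, 0.64-0.39j], [(0.75+0.71j), (-0.99-1.88j), (-0.08+0.26j)]] + [[(-2.71+5.26j),1.77-12.05j,0.93+1.23j], [-0.29+2.85j,-1.34-5.74j,(0.64+0.39j)], [0.75-0.71j,-0.99+1.88j,-0.08-0.26j]]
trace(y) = -4.26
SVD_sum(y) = [[-4.35, 3.88, 0.71], [1.21, -1.08, -0.2], [2.71, -2.42, -0.44]] + [[-0.54, -1.20, 3.22], [-0.55, -1.21, 3.25], [-0.63, -1.39, 3.73]] + [[0.14,0.14,0.08],[-0.82,-0.84,-0.45],[0.59,0.60,0.32]]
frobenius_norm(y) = 9.67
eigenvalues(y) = [(4.01+0j), (-4.13+0.73j), (-4.13-0.73j)]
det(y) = 70.72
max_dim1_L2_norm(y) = 6.83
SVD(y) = [[0.83, 0.55, 0.14], [-0.23, 0.55, -0.80], [-0.51, 0.63, 0.58]] @ diag([7.107523053043921, 6.373249578356789, 1.5611873245784025]) @ [[-0.74, 0.66, 0.12], [-0.16, -0.34, 0.93], [0.65, 0.67, 0.36]]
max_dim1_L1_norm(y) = 11.59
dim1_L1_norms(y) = [11.59, 5.88, 9.48]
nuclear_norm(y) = 15.04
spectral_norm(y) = 7.11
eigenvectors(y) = [[-0.47+0.00j, 0.89+0.00j, 0.89-0.00j], [-0.29+0.00j, 0.40+0.16j, (0.4-0.16j)], [(-0.83+0j), -0.15+0.05j, (-0.15-0.05j)]]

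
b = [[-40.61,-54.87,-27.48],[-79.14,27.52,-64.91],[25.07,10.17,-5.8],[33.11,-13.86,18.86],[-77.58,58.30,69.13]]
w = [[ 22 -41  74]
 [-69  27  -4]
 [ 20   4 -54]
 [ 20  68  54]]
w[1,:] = [-69, 27, -4]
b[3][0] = 33.11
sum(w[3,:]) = 142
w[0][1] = -41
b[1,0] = -79.14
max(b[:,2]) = 69.13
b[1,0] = -79.14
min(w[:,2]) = -54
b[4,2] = 69.13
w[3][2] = 54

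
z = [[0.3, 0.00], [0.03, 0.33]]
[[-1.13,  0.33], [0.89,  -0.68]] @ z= [[-0.33, 0.11], [0.25, -0.22]]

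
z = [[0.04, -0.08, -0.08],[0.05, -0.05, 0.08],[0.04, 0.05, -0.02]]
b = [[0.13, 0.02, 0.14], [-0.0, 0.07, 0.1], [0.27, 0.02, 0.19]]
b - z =[[0.09, 0.10, 0.22], [-0.05, 0.12, 0.02], [0.23, -0.03, 0.21]]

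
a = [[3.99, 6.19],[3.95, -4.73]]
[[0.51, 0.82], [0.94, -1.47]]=a @[[0.19,-0.12], [-0.04,0.21]]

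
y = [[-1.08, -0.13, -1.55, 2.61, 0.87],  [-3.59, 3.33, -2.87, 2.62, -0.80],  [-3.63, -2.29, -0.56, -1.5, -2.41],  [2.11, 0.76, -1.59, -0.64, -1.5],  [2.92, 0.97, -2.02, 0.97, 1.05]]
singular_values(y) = [6.86, 6.24, 3.42, 2.33, 0.54]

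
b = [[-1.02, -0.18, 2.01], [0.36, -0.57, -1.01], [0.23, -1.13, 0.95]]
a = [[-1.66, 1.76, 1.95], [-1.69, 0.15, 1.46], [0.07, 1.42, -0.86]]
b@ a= [[2.14, 1.03, -3.98], [0.30, -0.89, 0.74], [1.59, 1.58, -2.02]]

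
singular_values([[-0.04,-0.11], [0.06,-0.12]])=[0.16, 0.07]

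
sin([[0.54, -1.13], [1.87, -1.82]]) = [[0.24, -1.02], [1.69, -1.89]]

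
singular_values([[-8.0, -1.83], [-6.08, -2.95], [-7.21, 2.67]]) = [12.42, 4.23]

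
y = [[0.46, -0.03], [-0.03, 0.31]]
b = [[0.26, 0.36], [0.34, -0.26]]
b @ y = [[0.11, 0.10], [0.16, -0.09]]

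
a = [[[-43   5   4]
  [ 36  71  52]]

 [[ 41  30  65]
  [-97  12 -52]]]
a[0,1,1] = 71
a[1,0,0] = 41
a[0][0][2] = 4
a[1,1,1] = 12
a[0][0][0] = -43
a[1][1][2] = -52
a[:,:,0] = [[-43, 36], [41, -97]]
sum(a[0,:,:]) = 125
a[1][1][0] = -97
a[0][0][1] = 5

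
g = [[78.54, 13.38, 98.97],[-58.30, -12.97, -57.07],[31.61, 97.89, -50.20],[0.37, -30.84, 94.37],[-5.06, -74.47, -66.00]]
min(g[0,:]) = 13.38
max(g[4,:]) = -5.06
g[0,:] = [78.54, 13.38, 98.97]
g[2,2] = -50.2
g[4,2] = -66.0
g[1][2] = -57.07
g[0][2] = 98.97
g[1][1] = -12.97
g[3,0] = 0.37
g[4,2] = -66.0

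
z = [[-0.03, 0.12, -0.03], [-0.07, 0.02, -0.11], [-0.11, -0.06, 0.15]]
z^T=[[-0.03, -0.07, -0.11], [0.12, 0.02, -0.06], [-0.03, -0.11, 0.15]]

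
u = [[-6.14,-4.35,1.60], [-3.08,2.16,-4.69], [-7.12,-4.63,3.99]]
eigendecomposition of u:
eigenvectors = [[0.66, 0.39, 0.34],[0.48, -0.83, -0.79],[0.58, -0.4, 0.51]]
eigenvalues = [-7.86, 1.39, 6.48]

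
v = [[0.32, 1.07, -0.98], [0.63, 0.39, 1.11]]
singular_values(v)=[1.58, 1.22]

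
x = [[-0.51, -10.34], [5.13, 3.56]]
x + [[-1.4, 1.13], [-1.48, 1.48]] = [[-1.91,-9.21], [3.65,5.04]]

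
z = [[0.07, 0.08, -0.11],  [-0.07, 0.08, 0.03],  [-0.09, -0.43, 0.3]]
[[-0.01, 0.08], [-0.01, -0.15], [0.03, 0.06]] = z@[[0.78, 1.54], [0.30, -0.50], [0.78, -0.07]]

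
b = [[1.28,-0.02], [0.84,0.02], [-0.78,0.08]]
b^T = [[1.28, 0.84, -0.78], [-0.02, 0.02, 0.08]]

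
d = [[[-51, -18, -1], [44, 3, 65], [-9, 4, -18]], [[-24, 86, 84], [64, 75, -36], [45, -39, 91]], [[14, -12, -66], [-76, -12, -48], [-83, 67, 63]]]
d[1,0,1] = 86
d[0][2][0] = -9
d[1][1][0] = 64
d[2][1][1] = -12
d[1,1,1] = 75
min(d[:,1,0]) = -76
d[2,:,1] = [-12, -12, 67]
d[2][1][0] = -76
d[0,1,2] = 65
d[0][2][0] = -9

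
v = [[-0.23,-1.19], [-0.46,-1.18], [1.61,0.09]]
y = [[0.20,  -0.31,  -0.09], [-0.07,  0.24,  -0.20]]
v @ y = [[0.04, -0.21, 0.26], [-0.01, -0.14, 0.28], [0.32, -0.48, -0.16]]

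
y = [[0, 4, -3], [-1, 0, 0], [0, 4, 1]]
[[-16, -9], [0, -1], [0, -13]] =y @ [[0, 1], [-1, -3], [4, -1]]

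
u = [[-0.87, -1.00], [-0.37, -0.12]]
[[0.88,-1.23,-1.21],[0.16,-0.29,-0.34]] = u @ [[-0.19,0.53,0.74], [-0.71,0.77,0.57]]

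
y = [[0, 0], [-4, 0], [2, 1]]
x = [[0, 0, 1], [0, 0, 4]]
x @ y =[[2, 1], [8, 4]]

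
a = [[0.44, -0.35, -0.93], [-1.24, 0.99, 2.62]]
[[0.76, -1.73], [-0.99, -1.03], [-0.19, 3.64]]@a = [[2.48, -1.98, -5.24], [0.84, -0.67, -1.78], [-4.6, 3.67, 9.71]]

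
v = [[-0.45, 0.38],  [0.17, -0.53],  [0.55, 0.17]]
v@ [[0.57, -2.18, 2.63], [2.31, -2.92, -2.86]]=[[0.62,-0.13,-2.27],[-1.13,1.18,1.96],[0.71,-1.7,0.96]]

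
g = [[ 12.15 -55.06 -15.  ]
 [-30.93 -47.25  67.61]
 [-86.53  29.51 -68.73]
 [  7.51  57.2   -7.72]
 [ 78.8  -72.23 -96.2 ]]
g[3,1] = 57.2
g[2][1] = 29.51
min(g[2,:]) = -86.53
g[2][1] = 29.51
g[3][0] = 7.51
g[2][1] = 29.51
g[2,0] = -86.53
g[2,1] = 29.51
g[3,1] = 57.2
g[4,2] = -96.2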